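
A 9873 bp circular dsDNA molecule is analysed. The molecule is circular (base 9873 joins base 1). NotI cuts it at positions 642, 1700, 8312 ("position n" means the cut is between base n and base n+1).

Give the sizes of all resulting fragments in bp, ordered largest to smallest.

Circular molecule, 3 cuts → 3 fragments:
  1700 − 642 = 1058 bp
  8312 − 1700 = 6612 bp
  wrap: 9873 − 8312 + 642 = 2203 bp
Sorted largest to smallest: 6612, 2203, 1058 bp.

6612, 2203, 1058 bp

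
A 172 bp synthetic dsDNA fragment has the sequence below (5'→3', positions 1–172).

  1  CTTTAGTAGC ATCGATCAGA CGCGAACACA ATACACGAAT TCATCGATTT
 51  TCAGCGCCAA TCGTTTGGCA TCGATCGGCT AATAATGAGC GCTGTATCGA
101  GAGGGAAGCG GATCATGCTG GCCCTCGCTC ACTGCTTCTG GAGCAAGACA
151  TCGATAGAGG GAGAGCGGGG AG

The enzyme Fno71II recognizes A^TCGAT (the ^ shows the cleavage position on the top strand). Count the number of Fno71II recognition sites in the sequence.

4

ATCGAT occurs starting at positions 11, 43, 70, 150.
Fno71II cuts at 4 sites.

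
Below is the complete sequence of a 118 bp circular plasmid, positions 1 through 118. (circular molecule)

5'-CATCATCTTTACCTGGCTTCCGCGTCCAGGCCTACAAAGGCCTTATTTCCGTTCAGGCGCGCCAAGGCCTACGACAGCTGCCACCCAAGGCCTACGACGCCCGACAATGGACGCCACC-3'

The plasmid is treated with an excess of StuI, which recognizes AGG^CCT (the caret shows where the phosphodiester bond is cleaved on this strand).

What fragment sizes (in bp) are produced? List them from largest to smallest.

StuI sites (AGGCCT) start at positions 28, 38, 65, 88.
StuI cuts after base 3 of each site, so after positions 30, 40, 67, 90.
Circular molecule, 4 cuts → 4 fragments:
  31–40 → 10 bp
  41–67 → 27 bp
  68–90 → 23 bp
  91–118 then 1–30 → 28 + 30 = 58 bp
Sorted largest to smallest: 58, 27, 23, 10 bp.

58, 27, 23, 10 bp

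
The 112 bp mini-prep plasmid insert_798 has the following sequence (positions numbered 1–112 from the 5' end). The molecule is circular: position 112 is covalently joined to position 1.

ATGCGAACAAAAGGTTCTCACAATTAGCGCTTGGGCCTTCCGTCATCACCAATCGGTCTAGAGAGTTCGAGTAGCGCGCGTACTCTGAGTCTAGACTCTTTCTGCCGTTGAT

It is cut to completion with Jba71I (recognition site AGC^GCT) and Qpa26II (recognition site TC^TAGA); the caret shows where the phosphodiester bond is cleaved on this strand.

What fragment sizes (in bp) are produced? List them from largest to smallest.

49, 33, 30 bp

The Jba71I site (AGCGCT) starts at position 26.
Jba71I cuts after base 3 of each site, so after position 28.
Qpa26II sites (TCTAGA) start at positions 57, 90.
Qpa26II cuts after base 2 of each site, so after positions 58, 91.
Combined cut positions: 28, 58, 91.
Circular molecule, 3 cuts → 3 fragments:
  29–58 → 30 bp
  59–91 → 33 bp
  92–112 then 1–28 → 21 + 28 = 49 bp
Sorted largest to smallest: 49, 33, 30 bp.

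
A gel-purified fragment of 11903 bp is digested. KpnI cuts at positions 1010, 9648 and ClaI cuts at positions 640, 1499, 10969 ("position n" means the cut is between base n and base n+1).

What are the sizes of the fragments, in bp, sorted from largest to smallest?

Combined cut positions (sorted): 640, 1010, 1499, 9648, 10969.
Linear molecule, 5 cuts → 6 fragments:
  640 − 0 = 640 bp
  1010 − 640 = 370 bp
  1499 − 1010 = 489 bp
  9648 − 1499 = 8149 bp
  10969 − 9648 = 1321 bp
  11903 − 10969 = 934 bp
Sorted largest to smallest: 8149, 1321, 934, 640, 489, 370 bp.

8149, 1321, 934, 640, 489, 370 bp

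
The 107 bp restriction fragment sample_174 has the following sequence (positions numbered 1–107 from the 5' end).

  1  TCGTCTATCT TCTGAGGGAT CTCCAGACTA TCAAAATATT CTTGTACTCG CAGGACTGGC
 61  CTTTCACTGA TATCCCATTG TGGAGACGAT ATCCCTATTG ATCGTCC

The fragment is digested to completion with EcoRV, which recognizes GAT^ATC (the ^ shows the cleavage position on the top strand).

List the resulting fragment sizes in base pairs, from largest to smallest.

EcoRV sites (GATATC) start at positions 69, 88.
EcoRV cuts after base 3 of each site, so after positions 71, 90.
Linear molecule, 2 cuts → 3 fragments:
  1–71 → 71 bp
  72–90 → 19 bp
  91–107 → 17 bp
Sorted largest to smallest: 71, 19, 17 bp.

71, 19, 17 bp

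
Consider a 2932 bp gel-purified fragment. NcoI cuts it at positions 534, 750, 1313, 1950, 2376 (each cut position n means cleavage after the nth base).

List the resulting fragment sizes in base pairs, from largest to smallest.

637, 563, 556, 534, 426, 216 bp

Linear molecule, 5 cuts → 6 fragments:
  534 − 0 = 534 bp
  750 − 534 = 216 bp
  1313 − 750 = 563 bp
  1950 − 1313 = 637 bp
  2376 − 1950 = 426 bp
  2932 − 2376 = 556 bp
Sorted largest to smallest: 637, 563, 556, 534, 426, 216 bp.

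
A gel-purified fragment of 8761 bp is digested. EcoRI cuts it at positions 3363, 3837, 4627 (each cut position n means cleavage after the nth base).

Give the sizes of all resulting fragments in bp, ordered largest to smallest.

Linear molecule, 3 cuts → 4 fragments:
  3363 − 0 = 3363 bp
  3837 − 3363 = 474 bp
  4627 − 3837 = 790 bp
  8761 − 4627 = 4134 bp
Sorted largest to smallest: 4134, 3363, 790, 474 bp.

4134, 3363, 790, 474 bp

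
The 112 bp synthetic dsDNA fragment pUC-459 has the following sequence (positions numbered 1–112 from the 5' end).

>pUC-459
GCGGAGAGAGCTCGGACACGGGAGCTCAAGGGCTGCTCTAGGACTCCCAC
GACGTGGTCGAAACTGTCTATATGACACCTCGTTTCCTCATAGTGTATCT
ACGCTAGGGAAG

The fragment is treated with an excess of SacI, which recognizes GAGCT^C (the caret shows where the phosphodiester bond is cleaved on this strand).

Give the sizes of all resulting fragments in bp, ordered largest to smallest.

SacI sites (GAGCTC) start at positions 8, 22.
SacI cuts after base 5 of each site (before the last base), so after positions 12, 26.
Linear molecule, 2 cuts → 3 fragments:
  1–12 → 12 bp
  13–26 → 14 bp
  27–112 → 86 bp
Sorted largest to smallest: 86, 14, 12 bp.

86, 14, 12 bp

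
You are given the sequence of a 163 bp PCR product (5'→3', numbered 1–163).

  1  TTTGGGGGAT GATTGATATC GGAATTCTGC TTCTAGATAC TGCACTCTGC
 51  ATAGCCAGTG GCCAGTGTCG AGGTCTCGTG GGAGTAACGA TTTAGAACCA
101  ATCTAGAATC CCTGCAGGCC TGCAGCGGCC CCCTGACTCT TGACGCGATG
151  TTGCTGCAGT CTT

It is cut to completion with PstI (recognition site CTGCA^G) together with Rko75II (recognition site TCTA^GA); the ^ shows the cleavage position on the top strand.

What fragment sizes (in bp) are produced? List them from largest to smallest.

70, 35, 34, 11, 8, 5 bp

PstI sites (CTGCAG) start at positions 112, 120, 154.
PstI cuts after base 5 of each site (before the last base), so after positions 116, 124, 158.
Rko75II sites (TCTAGA) start at positions 32, 102.
Rko75II cuts after base 4 of each site, so after positions 35, 105.
Combined cut positions: 35, 105, 116, 124, 158.
Linear molecule, 5 cuts → 6 fragments:
  1–35 → 35 bp
  36–105 → 70 bp
  106–116 → 11 bp
  117–124 → 8 bp
  125–158 → 34 bp
  159–163 → 5 bp
Sorted largest to smallest: 70, 35, 34, 11, 8, 5 bp.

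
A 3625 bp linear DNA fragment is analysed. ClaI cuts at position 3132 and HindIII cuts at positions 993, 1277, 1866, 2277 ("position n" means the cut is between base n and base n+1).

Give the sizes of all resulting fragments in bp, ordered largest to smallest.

Combined cut positions (sorted): 993, 1277, 1866, 2277, 3132.
Linear molecule, 5 cuts → 6 fragments:
  993 − 0 = 993 bp
  1277 − 993 = 284 bp
  1866 − 1277 = 589 bp
  2277 − 1866 = 411 bp
  3132 − 2277 = 855 bp
  3625 − 3132 = 493 bp
Sorted largest to smallest: 993, 855, 589, 493, 411, 284 bp.

993, 855, 589, 493, 411, 284 bp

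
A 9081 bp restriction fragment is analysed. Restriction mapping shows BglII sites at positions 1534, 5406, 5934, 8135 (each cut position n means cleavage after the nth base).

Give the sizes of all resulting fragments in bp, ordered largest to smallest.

3872, 2201, 1534, 946, 528 bp

Linear molecule, 4 cuts → 5 fragments:
  1534 − 0 = 1534 bp
  5406 − 1534 = 3872 bp
  5934 − 5406 = 528 bp
  8135 − 5934 = 2201 bp
  9081 − 8135 = 946 bp
Sorted largest to smallest: 3872, 2201, 1534, 946, 528 bp.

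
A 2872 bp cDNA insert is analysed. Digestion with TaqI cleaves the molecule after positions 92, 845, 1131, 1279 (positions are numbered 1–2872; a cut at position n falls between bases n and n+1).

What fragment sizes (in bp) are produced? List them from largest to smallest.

Linear molecule, 4 cuts → 5 fragments:
  92 − 0 = 92 bp
  845 − 92 = 753 bp
  1131 − 845 = 286 bp
  1279 − 1131 = 148 bp
  2872 − 1279 = 1593 bp
Sorted largest to smallest: 1593, 753, 286, 148, 92 bp.

1593, 753, 286, 148, 92 bp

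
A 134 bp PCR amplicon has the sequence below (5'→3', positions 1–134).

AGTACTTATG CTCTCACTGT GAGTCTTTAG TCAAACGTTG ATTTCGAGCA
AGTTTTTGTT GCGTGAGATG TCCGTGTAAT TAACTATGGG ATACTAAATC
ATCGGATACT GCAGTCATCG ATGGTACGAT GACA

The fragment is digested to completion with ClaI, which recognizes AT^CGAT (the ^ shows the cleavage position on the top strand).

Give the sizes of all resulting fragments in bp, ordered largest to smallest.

118, 16 bp

The ClaI site (ATCGAT) starts at position 117.
ClaI cuts after base 2 of each site, so after position 118.
Linear molecule, 1 cut → 2 fragments:
  1–118 → 118 bp
  119–134 → 16 bp
Sorted largest to smallest: 118, 16 bp.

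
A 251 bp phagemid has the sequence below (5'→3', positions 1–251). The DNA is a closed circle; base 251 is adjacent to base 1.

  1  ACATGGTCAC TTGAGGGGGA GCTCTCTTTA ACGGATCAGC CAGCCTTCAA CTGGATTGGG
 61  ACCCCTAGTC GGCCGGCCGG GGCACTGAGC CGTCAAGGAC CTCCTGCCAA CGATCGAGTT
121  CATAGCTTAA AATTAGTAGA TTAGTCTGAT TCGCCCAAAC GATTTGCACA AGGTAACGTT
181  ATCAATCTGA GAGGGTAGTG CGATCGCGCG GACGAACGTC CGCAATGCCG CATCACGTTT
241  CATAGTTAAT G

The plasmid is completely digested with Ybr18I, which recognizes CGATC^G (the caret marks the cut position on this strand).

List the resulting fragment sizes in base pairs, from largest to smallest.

161, 90 bp

Ybr18I sites (CGATCG) start at positions 111, 201.
Ybr18I cuts after base 5 of each site (before the last base), so after positions 115, 205.
Circular molecule, 2 cuts → 2 fragments:
  116–205 → 90 bp
  206–251 then 1–115 → 46 + 115 = 161 bp
Sorted largest to smallest: 161, 90 bp.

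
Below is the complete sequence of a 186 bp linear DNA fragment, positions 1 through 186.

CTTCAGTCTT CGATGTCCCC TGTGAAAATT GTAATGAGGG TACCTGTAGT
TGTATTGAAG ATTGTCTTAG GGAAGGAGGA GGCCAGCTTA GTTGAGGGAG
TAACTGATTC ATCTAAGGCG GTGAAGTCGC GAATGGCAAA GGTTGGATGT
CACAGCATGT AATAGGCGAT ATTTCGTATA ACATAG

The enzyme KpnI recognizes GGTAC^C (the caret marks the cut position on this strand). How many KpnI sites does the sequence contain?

GGTACC occurs starting at position 39.
KpnI cuts at 1 site.

1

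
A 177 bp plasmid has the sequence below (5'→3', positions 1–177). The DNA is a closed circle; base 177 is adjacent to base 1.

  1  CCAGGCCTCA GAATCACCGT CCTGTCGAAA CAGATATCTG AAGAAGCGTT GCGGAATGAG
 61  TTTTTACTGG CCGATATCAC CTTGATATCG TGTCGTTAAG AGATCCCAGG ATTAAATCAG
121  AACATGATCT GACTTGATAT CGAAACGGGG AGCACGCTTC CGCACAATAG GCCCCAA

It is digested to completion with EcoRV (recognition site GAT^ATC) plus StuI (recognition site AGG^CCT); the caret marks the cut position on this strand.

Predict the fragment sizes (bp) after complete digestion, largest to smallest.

52, 44, 40, 30, 11 bp

EcoRV sites (GATATC) start at positions 33, 73, 84, 136.
EcoRV cuts after base 3 of each site, so after positions 35, 75, 86, 138.
The StuI site (AGGCCT) starts at position 3.
StuI cuts after base 3 of each site, so after position 5.
Combined cut positions: 5, 35, 75, 86, 138.
Circular molecule, 5 cuts → 5 fragments:
  6–35 → 30 bp
  36–75 → 40 bp
  76–86 → 11 bp
  87–138 → 52 bp
  139–177 then 1–5 → 39 + 5 = 44 bp
Sorted largest to smallest: 52, 44, 40, 30, 11 bp.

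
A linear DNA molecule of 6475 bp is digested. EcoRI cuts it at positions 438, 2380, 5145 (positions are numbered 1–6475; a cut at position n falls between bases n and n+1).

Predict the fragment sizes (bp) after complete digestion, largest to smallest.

2765, 1942, 1330, 438 bp

Linear molecule, 3 cuts → 4 fragments:
  438 − 0 = 438 bp
  2380 − 438 = 1942 bp
  5145 − 2380 = 2765 bp
  6475 − 5145 = 1330 bp
Sorted largest to smallest: 2765, 1942, 1330, 438 bp.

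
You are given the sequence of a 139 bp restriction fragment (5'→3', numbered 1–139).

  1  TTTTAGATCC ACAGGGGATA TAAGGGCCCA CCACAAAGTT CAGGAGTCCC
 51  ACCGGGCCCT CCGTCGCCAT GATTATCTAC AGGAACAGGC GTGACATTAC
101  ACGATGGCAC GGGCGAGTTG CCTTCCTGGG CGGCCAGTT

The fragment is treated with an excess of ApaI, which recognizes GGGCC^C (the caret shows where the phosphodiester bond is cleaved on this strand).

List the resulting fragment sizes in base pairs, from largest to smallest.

81, 30, 28 bp

ApaI sites (GGGCCC) start at positions 24, 54.
ApaI cuts after base 5 of each site (before the last base), so after positions 28, 58.
Linear molecule, 2 cuts → 3 fragments:
  1–28 → 28 bp
  29–58 → 30 bp
  59–139 → 81 bp
Sorted largest to smallest: 81, 30, 28 bp.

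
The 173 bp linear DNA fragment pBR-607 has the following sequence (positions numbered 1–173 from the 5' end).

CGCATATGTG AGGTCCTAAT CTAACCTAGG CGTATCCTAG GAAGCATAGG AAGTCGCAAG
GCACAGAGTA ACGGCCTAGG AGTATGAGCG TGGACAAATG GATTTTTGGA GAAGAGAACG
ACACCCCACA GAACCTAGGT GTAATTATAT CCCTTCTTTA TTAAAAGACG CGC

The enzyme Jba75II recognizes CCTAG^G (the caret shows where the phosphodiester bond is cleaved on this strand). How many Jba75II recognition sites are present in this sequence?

CCTAGG occurs starting at positions 25, 36, 75, 134.
Jba75II cuts at 4 sites.

4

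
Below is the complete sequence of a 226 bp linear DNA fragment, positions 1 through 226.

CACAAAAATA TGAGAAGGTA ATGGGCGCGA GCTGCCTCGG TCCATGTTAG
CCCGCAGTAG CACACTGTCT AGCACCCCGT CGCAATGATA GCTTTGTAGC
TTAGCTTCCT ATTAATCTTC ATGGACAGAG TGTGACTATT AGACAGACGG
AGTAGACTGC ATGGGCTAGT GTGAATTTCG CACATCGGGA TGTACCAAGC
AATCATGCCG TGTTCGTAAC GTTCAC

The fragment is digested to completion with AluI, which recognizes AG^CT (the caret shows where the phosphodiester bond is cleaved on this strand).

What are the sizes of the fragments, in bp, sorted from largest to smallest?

122, 60, 31, 8, 5 bp

AluI sites (AGCT) start at positions 30, 90, 98, 103.
AluI cuts after base 2 of each site, so after positions 31, 91, 99, 104.
Linear molecule, 4 cuts → 5 fragments:
  1–31 → 31 bp
  32–91 → 60 bp
  92–99 → 8 bp
  100–104 → 5 bp
  105–226 → 122 bp
Sorted largest to smallest: 122, 60, 31, 8, 5 bp.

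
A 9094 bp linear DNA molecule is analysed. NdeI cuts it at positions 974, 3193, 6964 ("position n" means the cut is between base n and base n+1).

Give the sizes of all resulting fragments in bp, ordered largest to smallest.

Linear molecule, 3 cuts → 4 fragments:
  974 − 0 = 974 bp
  3193 − 974 = 2219 bp
  6964 − 3193 = 3771 bp
  9094 − 6964 = 2130 bp
Sorted largest to smallest: 3771, 2219, 2130, 974 bp.

3771, 2219, 2130, 974 bp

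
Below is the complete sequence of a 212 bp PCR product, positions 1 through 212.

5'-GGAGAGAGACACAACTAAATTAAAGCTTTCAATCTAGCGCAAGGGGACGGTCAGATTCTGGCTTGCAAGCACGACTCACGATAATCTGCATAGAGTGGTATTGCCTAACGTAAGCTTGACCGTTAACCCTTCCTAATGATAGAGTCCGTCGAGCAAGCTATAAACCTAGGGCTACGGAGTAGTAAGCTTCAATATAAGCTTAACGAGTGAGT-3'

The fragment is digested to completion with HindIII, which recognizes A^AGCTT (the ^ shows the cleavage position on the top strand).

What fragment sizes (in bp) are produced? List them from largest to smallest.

HindIII sites (AAGCTT) start at positions 23, 112, 184, 196.
HindIII cuts after the first base of each site, so after positions 23, 112, 184, 196.
Linear molecule, 4 cuts → 5 fragments:
  1–23 → 23 bp
  24–112 → 89 bp
  113–184 → 72 bp
  185–196 → 12 bp
  197–212 → 16 bp
Sorted largest to smallest: 89, 72, 23, 16, 12 bp.

89, 72, 23, 16, 12 bp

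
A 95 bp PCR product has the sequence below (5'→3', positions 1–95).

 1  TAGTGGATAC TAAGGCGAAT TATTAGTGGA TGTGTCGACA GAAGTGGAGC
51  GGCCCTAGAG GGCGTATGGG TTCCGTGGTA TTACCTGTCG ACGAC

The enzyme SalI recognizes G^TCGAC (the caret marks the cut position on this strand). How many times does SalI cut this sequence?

GTCGAC occurs starting at positions 34, 87.
SalI cuts at 2 sites.

2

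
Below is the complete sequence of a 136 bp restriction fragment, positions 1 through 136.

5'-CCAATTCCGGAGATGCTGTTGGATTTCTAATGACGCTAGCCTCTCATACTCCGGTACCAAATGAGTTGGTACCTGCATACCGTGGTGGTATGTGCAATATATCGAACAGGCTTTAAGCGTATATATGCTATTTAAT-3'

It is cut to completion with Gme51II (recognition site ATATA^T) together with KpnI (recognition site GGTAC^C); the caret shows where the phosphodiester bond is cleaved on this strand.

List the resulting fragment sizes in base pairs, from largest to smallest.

Gme51II sites (ATATAT) start at positions 97, 121.
Gme51II cuts after base 5 of each site (before the last base), so after positions 101, 125.
KpnI sites (GGTACC) start at positions 53, 68.
KpnI cuts after base 5 of each site (before the last base), so after positions 57, 72.
Combined cut positions: 57, 72, 101, 125.
Linear molecule, 4 cuts → 5 fragments:
  1–57 → 57 bp
  58–72 → 15 bp
  73–101 → 29 bp
  102–125 → 24 bp
  126–136 → 11 bp
Sorted largest to smallest: 57, 29, 24, 15, 11 bp.

57, 29, 24, 15, 11 bp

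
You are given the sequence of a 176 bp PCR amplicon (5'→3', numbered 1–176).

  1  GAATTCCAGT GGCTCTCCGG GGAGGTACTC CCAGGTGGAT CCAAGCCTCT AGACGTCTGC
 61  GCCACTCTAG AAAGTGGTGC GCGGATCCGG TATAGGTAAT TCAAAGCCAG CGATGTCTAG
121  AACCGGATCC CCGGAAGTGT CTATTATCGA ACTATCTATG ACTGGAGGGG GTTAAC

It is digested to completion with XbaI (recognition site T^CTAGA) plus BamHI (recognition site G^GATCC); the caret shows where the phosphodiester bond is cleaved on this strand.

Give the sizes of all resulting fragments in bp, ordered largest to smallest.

51, 37, 33, 18, 17, 11, 9 bp

XbaI sites (TCTAGA) start at positions 48, 66, 116.
XbaI cuts after the first base of each site, so after positions 48, 66, 116.
BamHI sites (GGATCC) start at positions 37, 83, 125.
BamHI cuts after the first base of each site, so after positions 37, 83, 125.
Combined cut positions: 37, 48, 66, 83, 116, 125.
Linear molecule, 6 cuts → 7 fragments:
  1–37 → 37 bp
  38–48 → 11 bp
  49–66 → 18 bp
  67–83 → 17 bp
  84–116 → 33 bp
  117–125 → 9 bp
  126–176 → 51 bp
Sorted largest to smallest: 51, 37, 33, 18, 17, 11, 9 bp.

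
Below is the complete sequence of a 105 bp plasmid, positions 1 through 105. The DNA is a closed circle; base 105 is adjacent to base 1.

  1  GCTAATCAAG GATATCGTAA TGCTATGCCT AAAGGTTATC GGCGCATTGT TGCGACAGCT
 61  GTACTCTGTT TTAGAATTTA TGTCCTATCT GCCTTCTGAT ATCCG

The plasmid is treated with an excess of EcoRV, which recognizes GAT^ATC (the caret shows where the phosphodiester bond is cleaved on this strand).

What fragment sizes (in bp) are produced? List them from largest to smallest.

87, 18 bp

EcoRV sites (GATATC) start at positions 11, 98.
EcoRV cuts after base 3 of each site, so after positions 13, 100.
Circular molecule, 2 cuts → 2 fragments:
  14–100 → 87 bp
  101–105 then 1–13 → 5 + 13 = 18 bp
Sorted largest to smallest: 87, 18 bp.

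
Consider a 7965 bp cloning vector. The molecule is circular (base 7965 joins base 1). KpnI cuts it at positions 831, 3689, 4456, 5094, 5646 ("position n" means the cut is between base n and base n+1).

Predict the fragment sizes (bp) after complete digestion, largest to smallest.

Circular molecule, 5 cuts → 5 fragments:
  3689 − 831 = 2858 bp
  4456 − 3689 = 767 bp
  5094 − 4456 = 638 bp
  5646 − 5094 = 552 bp
  wrap: 7965 − 5646 + 831 = 3150 bp
Sorted largest to smallest: 3150, 2858, 767, 638, 552 bp.

3150, 2858, 767, 638, 552 bp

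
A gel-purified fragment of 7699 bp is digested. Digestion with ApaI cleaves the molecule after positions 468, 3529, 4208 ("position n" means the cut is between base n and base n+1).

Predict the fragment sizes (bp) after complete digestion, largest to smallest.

3491, 3061, 679, 468 bp

Linear molecule, 3 cuts → 4 fragments:
  468 − 0 = 468 bp
  3529 − 468 = 3061 bp
  4208 − 3529 = 679 bp
  7699 − 4208 = 3491 bp
Sorted largest to smallest: 3491, 3061, 679, 468 bp.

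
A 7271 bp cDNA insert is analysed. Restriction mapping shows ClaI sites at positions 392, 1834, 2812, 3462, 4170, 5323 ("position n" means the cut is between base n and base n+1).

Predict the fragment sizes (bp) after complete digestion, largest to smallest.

1948, 1442, 1153, 978, 708, 650, 392 bp

Linear molecule, 6 cuts → 7 fragments:
  392 − 0 = 392 bp
  1834 − 392 = 1442 bp
  2812 − 1834 = 978 bp
  3462 − 2812 = 650 bp
  4170 − 3462 = 708 bp
  5323 − 4170 = 1153 bp
  7271 − 5323 = 1948 bp
Sorted largest to smallest: 1948, 1442, 1153, 978, 708, 650, 392 bp.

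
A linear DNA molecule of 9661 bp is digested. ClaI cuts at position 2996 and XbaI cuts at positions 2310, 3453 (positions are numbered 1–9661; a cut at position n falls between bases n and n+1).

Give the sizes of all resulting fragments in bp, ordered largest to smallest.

6208, 2310, 686, 457 bp

Combined cut positions (sorted): 2310, 2996, 3453.
Linear molecule, 3 cuts → 4 fragments:
  2310 − 0 = 2310 bp
  2996 − 2310 = 686 bp
  3453 − 2996 = 457 bp
  9661 − 3453 = 6208 bp
Sorted largest to smallest: 6208, 2310, 686, 457 bp.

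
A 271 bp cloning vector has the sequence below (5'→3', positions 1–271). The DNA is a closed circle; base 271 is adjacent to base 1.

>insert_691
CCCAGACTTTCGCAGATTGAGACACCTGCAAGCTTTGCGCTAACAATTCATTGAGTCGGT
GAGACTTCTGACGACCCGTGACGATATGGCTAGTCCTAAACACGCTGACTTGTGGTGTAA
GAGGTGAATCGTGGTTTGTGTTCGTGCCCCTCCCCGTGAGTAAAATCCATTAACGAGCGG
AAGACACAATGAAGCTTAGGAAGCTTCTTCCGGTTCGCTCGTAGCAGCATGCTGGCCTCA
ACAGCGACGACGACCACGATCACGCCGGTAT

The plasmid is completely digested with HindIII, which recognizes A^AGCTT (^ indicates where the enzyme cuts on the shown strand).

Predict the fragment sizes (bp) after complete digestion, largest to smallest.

HindIII sites (AAGCTT) start at positions 30, 192, 201.
HindIII cuts after the first base of each site, so after positions 30, 192, 201.
Circular molecule, 3 cuts → 3 fragments:
  31–192 → 162 bp
  193–201 → 9 bp
  202–271 then 1–30 → 70 + 30 = 100 bp
Sorted largest to smallest: 162, 100, 9 bp.

162, 100, 9 bp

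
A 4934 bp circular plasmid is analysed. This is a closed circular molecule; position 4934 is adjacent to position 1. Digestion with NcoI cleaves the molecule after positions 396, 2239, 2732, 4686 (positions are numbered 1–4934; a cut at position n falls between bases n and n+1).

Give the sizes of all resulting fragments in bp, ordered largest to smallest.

Circular molecule, 4 cuts → 4 fragments:
  2239 − 396 = 1843 bp
  2732 − 2239 = 493 bp
  4686 − 2732 = 1954 bp
  wrap: 4934 − 4686 + 396 = 644 bp
Sorted largest to smallest: 1954, 1843, 644, 493 bp.

1954, 1843, 644, 493 bp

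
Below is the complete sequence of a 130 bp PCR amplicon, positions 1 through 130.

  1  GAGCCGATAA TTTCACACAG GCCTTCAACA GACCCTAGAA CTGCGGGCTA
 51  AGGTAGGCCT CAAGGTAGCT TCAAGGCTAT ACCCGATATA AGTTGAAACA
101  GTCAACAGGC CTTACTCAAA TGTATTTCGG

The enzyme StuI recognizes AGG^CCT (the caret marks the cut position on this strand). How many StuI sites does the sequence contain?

3

AGGCCT occurs starting at positions 19, 55, 107.
StuI cuts at 3 sites.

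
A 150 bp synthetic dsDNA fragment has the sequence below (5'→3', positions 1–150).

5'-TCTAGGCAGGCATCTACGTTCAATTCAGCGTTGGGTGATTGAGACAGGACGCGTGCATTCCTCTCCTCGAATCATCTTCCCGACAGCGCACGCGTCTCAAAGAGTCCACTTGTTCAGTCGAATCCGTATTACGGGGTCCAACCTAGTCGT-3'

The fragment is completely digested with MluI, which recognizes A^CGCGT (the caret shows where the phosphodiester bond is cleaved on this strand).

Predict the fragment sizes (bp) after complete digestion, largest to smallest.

60, 49, 41 bp

MluI sites (ACGCGT) start at positions 49, 90.
MluI cuts after the first base of each site, so after positions 49, 90.
Linear molecule, 2 cuts → 3 fragments:
  1–49 → 49 bp
  50–90 → 41 bp
  91–150 → 60 bp
Sorted largest to smallest: 60, 49, 41 bp.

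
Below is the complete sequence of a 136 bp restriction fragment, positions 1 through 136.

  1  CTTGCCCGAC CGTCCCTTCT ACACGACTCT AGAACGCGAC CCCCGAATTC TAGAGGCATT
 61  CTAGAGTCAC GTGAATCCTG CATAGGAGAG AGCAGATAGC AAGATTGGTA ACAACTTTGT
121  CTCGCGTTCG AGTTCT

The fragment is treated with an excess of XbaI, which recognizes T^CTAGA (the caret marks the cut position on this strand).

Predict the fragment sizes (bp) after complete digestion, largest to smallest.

76, 28, 21, 11 bp

XbaI sites (TCTAGA) start at positions 28, 49, 60.
XbaI cuts after the first base of each site, so after positions 28, 49, 60.
Linear molecule, 3 cuts → 4 fragments:
  1–28 → 28 bp
  29–49 → 21 bp
  50–60 → 11 bp
  61–136 → 76 bp
Sorted largest to smallest: 76, 28, 21, 11 bp.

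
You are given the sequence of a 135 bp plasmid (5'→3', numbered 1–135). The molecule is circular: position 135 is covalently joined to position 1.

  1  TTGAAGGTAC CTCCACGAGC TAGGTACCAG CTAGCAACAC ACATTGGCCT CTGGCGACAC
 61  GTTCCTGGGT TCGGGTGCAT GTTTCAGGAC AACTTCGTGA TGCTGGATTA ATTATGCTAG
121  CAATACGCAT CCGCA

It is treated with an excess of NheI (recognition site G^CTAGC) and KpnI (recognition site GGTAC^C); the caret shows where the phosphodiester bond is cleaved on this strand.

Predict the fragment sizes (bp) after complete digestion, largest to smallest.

86, 29, 17, 3 bp

NheI sites (GCTAGC) start at positions 30, 116.
NheI cuts after the first base of each site, so after positions 30, 116.
KpnI sites (GGTACC) start at positions 6, 23.
KpnI cuts after base 5 of each site (before the last base), so after positions 10, 27.
Combined cut positions: 10, 27, 30, 116.
Circular molecule, 4 cuts → 4 fragments:
  11–27 → 17 bp
  28–30 → 3 bp
  31–116 → 86 bp
  117–135 then 1–10 → 19 + 10 = 29 bp
Sorted largest to smallest: 86, 29, 17, 3 bp.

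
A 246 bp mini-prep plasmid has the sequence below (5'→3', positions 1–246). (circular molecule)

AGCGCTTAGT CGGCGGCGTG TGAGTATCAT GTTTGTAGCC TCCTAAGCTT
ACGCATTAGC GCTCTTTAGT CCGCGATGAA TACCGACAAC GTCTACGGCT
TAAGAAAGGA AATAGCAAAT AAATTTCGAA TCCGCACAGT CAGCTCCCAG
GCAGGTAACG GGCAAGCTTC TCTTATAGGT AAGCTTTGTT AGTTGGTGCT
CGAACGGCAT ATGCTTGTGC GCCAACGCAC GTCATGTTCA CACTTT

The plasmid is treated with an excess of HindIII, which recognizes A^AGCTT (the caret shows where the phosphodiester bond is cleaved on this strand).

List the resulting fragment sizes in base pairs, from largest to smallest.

HindIII sites (AAGCTT) start at positions 45, 164, 181.
HindIII cuts after the first base of each site, so after positions 45, 164, 181.
Circular molecule, 3 cuts → 3 fragments:
  46–164 → 119 bp
  165–181 → 17 bp
  182–246 then 1–45 → 65 + 45 = 110 bp
Sorted largest to smallest: 119, 110, 17 bp.

119, 110, 17 bp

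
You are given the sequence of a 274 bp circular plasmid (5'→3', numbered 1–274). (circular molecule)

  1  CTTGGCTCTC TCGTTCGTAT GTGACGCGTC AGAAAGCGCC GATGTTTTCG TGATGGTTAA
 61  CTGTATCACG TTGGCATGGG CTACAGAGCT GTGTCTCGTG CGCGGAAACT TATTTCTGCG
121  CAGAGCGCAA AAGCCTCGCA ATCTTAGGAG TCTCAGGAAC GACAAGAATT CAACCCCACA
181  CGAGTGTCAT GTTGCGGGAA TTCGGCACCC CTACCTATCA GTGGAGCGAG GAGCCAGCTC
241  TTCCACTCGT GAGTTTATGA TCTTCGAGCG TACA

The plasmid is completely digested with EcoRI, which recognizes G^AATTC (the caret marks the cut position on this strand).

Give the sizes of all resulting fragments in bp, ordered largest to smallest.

EcoRI sites (GAATTC) start at positions 166, 198.
EcoRI cuts after the first base of each site, so after positions 166, 198.
Circular molecule, 2 cuts → 2 fragments:
  167–198 → 32 bp
  199–274 then 1–166 → 76 + 166 = 242 bp
Sorted largest to smallest: 242, 32 bp.

242, 32 bp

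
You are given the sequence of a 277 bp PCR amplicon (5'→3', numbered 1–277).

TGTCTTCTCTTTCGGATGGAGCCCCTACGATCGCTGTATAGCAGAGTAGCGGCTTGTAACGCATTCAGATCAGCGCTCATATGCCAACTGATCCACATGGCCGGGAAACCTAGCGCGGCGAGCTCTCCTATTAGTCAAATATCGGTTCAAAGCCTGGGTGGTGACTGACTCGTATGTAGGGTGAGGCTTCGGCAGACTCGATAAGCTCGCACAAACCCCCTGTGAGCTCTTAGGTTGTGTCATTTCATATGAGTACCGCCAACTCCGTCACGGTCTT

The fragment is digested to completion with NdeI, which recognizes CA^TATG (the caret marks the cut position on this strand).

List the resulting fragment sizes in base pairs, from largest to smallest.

168, 79, 30 bp

NdeI sites (CATATG) start at positions 78, 246.
NdeI cuts after base 2 of each site, so after positions 79, 247.
Linear molecule, 2 cuts → 3 fragments:
  1–79 → 79 bp
  80–247 → 168 bp
  248–277 → 30 bp
Sorted largest to smallest: 168, 79, 30 bp.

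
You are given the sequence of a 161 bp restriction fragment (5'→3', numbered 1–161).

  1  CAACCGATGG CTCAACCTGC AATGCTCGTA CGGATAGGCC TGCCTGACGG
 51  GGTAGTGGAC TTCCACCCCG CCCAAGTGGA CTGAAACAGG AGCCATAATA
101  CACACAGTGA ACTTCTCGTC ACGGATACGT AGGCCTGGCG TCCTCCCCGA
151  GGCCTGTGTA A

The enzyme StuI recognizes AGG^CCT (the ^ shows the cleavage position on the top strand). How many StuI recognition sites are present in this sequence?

AGGCCT occurs starting at positions 36, 131, 150.
StuI cuts at 3 sites.

3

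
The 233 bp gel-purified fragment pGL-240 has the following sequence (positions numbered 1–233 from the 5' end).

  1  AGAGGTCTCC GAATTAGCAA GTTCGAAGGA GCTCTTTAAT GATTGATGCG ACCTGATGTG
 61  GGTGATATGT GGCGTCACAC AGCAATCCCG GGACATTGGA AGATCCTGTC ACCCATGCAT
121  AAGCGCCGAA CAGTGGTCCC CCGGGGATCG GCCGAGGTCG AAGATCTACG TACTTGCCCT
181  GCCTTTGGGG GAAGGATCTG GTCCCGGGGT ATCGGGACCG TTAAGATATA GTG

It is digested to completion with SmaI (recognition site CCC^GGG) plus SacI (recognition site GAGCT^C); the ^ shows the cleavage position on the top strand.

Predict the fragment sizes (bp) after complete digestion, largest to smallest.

63, 56, 53, 33, 28 bp

SmaI sites (CCCGGG) start at positions 87, 140, 203.
SmaI cuts after base 3 of each site, so after positions 89, 142, 205.
The SacI site (GAGCTC) starts at position 29.
SacI cuts after base 5 of each site (before the last base), so after position 33.
Combined cut positions: 33, 89, 142, 205.
Linear molecule, 4 cuts → 5 fragments:
  1–33 → 33 bp
  34–89 → 56 bp
  90–142 → 53 bp
  143–205 → 63 bp
  206–233 → 28 bp
Sorted largest to smallest: 63, 56, 53, 33, 28 bp.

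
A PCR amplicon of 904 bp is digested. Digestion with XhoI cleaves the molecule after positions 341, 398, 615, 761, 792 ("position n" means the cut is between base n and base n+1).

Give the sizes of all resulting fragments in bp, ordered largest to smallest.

Linear molecule, 5 cuts → 6 fragments:
  341 − 0 = 341 bp
  398 − 341 = 57 bp
  615 − 398 = 217 bp
  761 − 615 = 146 bp
  792 − 761 = 31 bp
  904 − 792 = 112 bp
Sorted largest to smallest: 341, 217, 146, 112, 57, 31 bp.

341, 217, 146, 112, 57, 31 bp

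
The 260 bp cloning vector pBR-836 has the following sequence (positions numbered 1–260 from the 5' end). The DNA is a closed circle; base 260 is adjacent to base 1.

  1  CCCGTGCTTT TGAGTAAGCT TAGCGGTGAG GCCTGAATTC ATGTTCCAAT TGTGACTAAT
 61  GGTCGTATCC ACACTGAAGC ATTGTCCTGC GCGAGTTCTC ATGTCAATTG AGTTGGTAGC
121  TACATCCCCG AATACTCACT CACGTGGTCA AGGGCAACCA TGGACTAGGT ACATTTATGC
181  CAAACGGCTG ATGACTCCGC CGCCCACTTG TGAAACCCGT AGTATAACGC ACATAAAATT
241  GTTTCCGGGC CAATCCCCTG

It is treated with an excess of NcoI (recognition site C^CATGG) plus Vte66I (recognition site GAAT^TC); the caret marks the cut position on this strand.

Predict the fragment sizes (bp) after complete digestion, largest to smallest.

140, 120 bp

The NcoI site (CCATGG) starts at position 158.
NcoI cuts after the first base of each site, so after position 158.
The Vte66I site (GAATTC) starts at position 35.
Vte66I cuts after base 4 of each site, so after position 38.
Combined cut positions: 38, 158.
Circular molecule, 2 cuts → 2 fragments:
  39–158 → 120 bp
  159–260 then 1–38 → 102 + 38 = 140 bp
Sorted largest to smallest: 140, 120 bp.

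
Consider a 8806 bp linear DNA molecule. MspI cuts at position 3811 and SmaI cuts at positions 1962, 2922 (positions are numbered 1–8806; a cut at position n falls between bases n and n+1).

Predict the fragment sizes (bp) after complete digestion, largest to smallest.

4995, 1962, 960, 889 bp

Combined cut positions (sorted): 1962, 2922, 3811.
Linear molecule, 3 cuts → 4 fragments:
  1962 − 0 = 1962 bp
  2922 − 1962 = 960 bp
  3811 − 2922 = 889 bp
  8806 − 3811 = 4995 bp
Sorted largest to smallest: 4995, 1962, 960, 889 bp.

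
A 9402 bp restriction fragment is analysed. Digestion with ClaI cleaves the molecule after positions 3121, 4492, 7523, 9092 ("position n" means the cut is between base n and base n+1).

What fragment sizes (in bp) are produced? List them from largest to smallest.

3121, 3031, 1569, 1371, 310 bp

Linear molecule, 4 cuts → 5 fragments:
  3121 − 0 = 3121 bp
  4492 − 3121 = 1371 bp
  7523 − 4492 = 3031 bp
  9092 − 7523 = 1569 bp
  9402 − 9092 = 310 bp
Sorted largest to smallest: 3121, 3031, 1569, 1371, 310 bp.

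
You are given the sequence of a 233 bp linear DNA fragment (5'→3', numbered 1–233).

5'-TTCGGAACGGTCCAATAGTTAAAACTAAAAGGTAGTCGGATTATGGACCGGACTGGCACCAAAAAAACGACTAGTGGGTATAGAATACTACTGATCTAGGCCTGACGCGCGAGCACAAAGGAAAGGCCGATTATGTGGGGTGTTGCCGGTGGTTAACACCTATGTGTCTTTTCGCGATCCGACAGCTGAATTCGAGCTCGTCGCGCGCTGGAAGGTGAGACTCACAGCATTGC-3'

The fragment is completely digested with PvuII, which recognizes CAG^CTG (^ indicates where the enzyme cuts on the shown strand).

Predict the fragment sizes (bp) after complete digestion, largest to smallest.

The PvuII site (CAGCTG) starts at position 183.
PvuII cuts after base 3 of each site, so after position 185.
Linear molecule, 1 cut → 2 fragments:
  1–185 → 185 bp
  186–233 → 48 bp
Sorted largest to smallest: 185, 48 bp.

185, 48 bp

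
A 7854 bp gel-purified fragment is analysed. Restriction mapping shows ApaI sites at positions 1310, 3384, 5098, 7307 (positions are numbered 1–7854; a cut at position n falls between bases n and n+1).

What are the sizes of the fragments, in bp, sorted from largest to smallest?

Linear molecule, 4 cuts → 5 fragments:
  1310 − 0 = 1310 bp
  3384 − 1310 = 2074 bp
  5098 − 3384 = 1714 bp
  7307 − 5098 = 2209 bp
  7854 − 7307 = 547 bp
Sorted largest to smallest: 2209, 2074, 1714, 1310, 547 bp.

2209, 2074, 1714, 1310, 547 bp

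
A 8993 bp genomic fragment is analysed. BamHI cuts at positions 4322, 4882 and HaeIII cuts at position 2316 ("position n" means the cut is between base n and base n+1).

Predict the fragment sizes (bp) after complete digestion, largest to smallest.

Combined cut positions (sorted): 2316, 4322, 4882.
Linear molecule, 3 cuts → 4 fragments:
  2316 − 0 = 2316 bp
  4322 − 2316 = 2006 bp
  4882 − 4322 = 560 bp
  8993 − 4882 = 4111 bp
Sorted largest to smallest: 4111, 2316, 2006, 560 bp.

4111, 2316, 2006, 560 bp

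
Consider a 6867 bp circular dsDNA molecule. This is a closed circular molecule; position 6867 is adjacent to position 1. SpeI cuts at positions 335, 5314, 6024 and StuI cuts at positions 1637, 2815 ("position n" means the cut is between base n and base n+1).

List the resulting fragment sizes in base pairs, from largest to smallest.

2499, 1302, 1178, 1178, 710 bp

Combined cut positions (sorted): 335, 1637, 2815, 5314, 6024.
Circular molecule, 5 cuts → 5 fragments:
  1637 − 335 = 1302 bp
  2815 − 1637 = 1178 bp
  5314 − 2815 = 2499 bp
  6024 − 5314 = 710 bp
  wrap: 6867 − 6024 + 335 = 1178 bp
Sorted largest to smallest: 2499, 1302, 1178, 1178, 710 bp.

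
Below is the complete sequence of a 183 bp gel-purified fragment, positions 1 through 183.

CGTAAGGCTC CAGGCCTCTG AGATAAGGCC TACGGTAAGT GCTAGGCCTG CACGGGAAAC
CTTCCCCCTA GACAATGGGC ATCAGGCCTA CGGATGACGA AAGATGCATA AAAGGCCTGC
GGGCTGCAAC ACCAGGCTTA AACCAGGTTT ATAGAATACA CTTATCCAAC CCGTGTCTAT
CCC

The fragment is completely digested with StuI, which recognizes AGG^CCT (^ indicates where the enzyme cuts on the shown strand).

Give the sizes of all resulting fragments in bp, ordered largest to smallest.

StuI sites (AGGCCT) start at positions 12, 26, 44, 84, 113.
StuI cuts after base 3 of each site, so after positions 14, 28, 46, 86, 115.
Linear molecule, 5 cuts → 6 fragments:
  1–14 → 14 bp
  15–28 → 14 bp
  29–46 → 18 bp
  47–86 → 40 bp
  87–115 → 29 bp
  116–183 → 68 bp
Sorted largest to smallest: 68, 40, 29, 18, 14, 14 bp.

68, 40, 29, 18, 14, 14 bp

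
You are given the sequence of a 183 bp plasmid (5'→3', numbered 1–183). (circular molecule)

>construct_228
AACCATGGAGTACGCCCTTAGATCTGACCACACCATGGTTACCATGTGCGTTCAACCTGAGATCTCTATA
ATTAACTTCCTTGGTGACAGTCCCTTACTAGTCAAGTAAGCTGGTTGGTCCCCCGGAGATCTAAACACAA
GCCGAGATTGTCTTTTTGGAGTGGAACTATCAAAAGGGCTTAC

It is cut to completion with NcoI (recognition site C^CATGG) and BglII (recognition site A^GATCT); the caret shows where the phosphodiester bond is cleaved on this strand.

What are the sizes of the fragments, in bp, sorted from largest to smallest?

67, 59, 27, 17, 13 bp

NcoI sites (CCATGG) start at positions 3, 33.
NcoI cuts after the first base of each site, so after positions 3, 33.
BglII sites (AGATCT) start at positions 20, 60, 127.
BglII cuts after the first base of each site, so after positions 20, 60, 127.
Combined cut positions: 3, 20, 33, 60, 127.
Circular molecule, 5 cuts → 5 fragments:
  4–20 → 17 bp
  21–33 → 13 bp
  34–60 → 27 bp
  61–127 → 67 bp
  128–183 then 1–3 → 56 + 3 = 59 bp
Sorted largest to smallest: 67, 59, 27, 17, 13 bp.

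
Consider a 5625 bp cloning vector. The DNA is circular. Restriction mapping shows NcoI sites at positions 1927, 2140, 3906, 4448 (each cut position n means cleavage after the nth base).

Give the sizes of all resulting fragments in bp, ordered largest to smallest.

Circular molecule, 4 cuts → 4 fragments:
  2140 − 1927 = 213 bp
  3906 − 2140 = 1766 bp
  4448 − 3906 = 542 bp
  wrap: 5625 − 4448 + 1927 = 3104 bp
Sorted largest to smallest: 3104, 1766, 542, 213 bp.

3104, 1766, 542, 213 bp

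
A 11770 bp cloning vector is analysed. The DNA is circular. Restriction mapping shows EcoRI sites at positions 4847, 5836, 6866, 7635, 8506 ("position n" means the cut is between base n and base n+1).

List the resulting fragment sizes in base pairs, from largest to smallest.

8111, 1030, 989, 871, 769 bp

Circular molecule, 5 cuts → 5 fragments:
  5836 − 4847 = 989 bp
  6866 − 5836 = 1030 bp
  7635 − 6866 = 769 bp
  8506 − 7635 = 871 bp
  wrap: 11770 − 8506 + 4847 = 8111 bp
Sorted largest to smallest: 8111, 1030, 989, 871, 769 bp.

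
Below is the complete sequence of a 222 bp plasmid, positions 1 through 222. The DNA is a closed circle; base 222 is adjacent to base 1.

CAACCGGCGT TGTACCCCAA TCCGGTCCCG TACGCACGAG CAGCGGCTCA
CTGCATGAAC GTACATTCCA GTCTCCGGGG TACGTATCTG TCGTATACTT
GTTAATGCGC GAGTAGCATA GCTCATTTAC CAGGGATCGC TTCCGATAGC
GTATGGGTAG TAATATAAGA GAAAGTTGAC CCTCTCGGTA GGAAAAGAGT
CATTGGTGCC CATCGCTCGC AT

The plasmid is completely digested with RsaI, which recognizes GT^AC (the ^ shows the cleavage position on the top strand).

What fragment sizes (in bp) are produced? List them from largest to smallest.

154, 31, 19, 18 bp

RsaI sites (GTAC) start at positions 12, 30, 61, 80.
RsaI cuts after base 2 of each site, so after positions 13, 31, 62, 81.
Circular molecule, 4 cuts → 4 fragments:
  14–31 → 18 bp
  32–62 → 31 bp
  63–81 → 19 bp
  82–222 then 1–13 → 141 + 13 = 154 bp
Sorted largest to smallest: 154, 31, 19, 18 bp.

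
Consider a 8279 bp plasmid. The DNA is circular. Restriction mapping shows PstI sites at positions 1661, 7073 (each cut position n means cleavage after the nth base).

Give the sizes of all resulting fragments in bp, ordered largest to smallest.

5412, 2867 bp

Circular molecule, 2 cuts → 2 fragments:
  7073 − 1661 = 5412 bp
  wrap: 8279 − 7073 + 1661 = 2867 bp
Sorted largest to smallest: 5412, 2867 bp.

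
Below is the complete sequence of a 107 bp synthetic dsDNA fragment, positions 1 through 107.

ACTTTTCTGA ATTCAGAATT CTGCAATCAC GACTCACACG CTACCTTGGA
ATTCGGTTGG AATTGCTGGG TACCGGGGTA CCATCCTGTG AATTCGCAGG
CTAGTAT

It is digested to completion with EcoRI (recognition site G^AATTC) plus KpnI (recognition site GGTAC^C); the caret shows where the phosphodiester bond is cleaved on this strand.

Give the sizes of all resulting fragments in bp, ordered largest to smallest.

EcoRI sites (GAATTC) start at positions 9, 16, 49, 90.
EcoRI cuts after the first base of each site, so after positions 9, 16, 49, 90.
KpnI sites (GGTACC) start at positions 69, 77.
KpnI cuts after base 5 of each site (before the last base), so after positions 73, 81.
Combined cut positions: 9, 16, 49, 73, 81, 90.
Linear molecule, 6 cuts → 7 fragments:
  1–9 → 9 bp
  10–16 → 7 bp
  17–49 → 33 bp
  50–73 → 24 bp
  74–81 → 8 bp
  82–90 → 9 bp
  91–107 → 17 bp
Sorted largest to smallest: 33, 24, 17, 9, 9, 8, 7 bp.

33, 24, 17, 9, 9, 8, 7 bp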